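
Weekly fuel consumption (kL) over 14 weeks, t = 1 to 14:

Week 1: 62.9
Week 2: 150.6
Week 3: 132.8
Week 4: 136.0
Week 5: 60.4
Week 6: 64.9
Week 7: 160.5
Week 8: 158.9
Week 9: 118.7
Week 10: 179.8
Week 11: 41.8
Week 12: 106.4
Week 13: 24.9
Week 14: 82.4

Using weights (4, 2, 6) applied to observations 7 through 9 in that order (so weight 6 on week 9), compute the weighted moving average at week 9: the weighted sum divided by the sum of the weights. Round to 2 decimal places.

Weighted sum: 4·160.5 + 2·158.9 + 6·118.7 = 642.0 + 317.8 + 712.2 = 1672.0
Weight total: 4 + 2 + 6 = 12
WMA = 1672.0 / 12 = 139.33

139.33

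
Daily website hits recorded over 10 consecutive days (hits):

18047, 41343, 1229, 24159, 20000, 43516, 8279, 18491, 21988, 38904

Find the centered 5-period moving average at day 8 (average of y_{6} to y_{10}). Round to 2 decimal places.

26235.60

Sum of periods 6–10: 43516 + 8279 + 18491 + 21988 + 38904 = 131178
Divide by 5: 131178 / 5 = 26235.60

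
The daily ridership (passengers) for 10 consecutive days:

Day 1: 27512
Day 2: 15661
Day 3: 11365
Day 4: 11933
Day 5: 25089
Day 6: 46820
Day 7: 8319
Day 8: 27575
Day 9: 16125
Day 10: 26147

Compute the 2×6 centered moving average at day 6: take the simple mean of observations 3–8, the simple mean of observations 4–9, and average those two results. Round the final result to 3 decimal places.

22246.833

Sum over 3–8: 11365 + 11933 + 25089 + 46820 + 8319 + 27575 = 131101
Sum over 4–9: 11933 + 25089 + 46820 + 8319 + 27575 + 16125 = 135861
CMA at t=6 = (131101 + 135861) / (2·6) = 266962 / 12 = 22246.833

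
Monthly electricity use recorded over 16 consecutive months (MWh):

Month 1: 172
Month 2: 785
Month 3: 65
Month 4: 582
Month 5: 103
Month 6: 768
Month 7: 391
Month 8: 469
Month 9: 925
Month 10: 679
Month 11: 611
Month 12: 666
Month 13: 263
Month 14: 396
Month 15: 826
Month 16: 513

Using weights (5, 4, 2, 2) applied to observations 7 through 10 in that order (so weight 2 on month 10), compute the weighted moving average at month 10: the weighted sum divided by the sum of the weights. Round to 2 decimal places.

Weighted sum: 5·391 + 4·469 + 2·925 + 2·679 = 1955 + 1876 + 1850 + 1358 = 7039
Weight total: 5 + 4 + 2 + 2 = 13
WMA = 7039 / 13 = 541.46

541.46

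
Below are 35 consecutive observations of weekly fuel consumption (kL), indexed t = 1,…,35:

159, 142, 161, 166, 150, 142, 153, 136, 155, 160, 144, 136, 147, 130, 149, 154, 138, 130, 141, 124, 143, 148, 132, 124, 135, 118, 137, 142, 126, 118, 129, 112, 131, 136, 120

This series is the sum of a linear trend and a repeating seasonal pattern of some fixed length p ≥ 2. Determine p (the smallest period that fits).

6

First differences y_{t+1} − y_t: -17, 19, 5, -16, -8, 11, -17, 19, 5, -16, -8, 11, -17, 19, …
The difference pattern repeats every 6 terms and not for any smaller step, so p = 6.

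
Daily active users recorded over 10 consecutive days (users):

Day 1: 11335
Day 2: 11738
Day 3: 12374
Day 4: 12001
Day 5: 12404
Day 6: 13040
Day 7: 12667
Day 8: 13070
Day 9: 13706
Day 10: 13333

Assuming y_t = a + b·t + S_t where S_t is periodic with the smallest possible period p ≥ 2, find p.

3

First differences y_{t+1} − y_t: 403, 636, -373, 403, 636, -373, 403, 636, …
The difference pattern repeats every 3 terms and not for any smaller step, so p = 3.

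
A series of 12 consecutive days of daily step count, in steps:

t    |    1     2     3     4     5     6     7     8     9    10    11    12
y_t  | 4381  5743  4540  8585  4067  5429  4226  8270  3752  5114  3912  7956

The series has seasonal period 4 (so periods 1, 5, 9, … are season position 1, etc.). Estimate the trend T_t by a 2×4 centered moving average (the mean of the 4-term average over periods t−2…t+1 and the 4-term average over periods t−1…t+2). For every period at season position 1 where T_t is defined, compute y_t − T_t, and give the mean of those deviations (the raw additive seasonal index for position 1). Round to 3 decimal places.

Season position 1 occurs at t = 5, 9 (where T_t is defined).
t=5: T_5 = 5616.00000; y_5 − T_5 = 4067 − 5616.00000 = -1549.00000
t=9: T_9 = 5301.25000; y_9 − T_9 = 3752 − 5301.25000 = -1549.25000
Mean deviation: (-1549.00000 + -1549.25000) / 2 = -1549.125

-1549.125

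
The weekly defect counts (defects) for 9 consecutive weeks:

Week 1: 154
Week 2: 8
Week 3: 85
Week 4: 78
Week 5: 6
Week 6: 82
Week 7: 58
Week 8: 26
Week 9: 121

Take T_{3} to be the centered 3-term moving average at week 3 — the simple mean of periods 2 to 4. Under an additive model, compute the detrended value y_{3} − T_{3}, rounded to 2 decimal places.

28.00

Trend T_3 = (8 + 85 + 78) / 3 = 171/3 = 57.0000
Detrended value: 85 − 57.0000 = 28.00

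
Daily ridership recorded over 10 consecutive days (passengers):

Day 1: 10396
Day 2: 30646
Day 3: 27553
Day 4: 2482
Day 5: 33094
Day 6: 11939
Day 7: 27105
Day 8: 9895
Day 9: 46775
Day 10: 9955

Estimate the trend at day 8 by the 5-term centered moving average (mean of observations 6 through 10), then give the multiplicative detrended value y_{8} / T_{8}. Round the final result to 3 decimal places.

Trend T_8 = (11939 + 27105 + 9895 + 46775 + 9955) / 5 = 105669/5 = 21133.80000
Ratio to trend: 9895 / 21133.80000 = 0.468

0.468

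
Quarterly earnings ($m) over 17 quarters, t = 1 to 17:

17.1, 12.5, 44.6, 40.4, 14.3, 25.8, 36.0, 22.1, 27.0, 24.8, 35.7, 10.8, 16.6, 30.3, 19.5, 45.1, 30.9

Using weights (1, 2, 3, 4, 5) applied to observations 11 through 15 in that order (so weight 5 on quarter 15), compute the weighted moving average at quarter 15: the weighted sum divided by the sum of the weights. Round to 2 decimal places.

21.72

Weighted sum: 1·35.7 + 2·10.8 + 3·16.6 + 4·30.3 + 5·19.5 = 35.7 + 21.6 + 49.8 + 121.2 + 97.5 = 325.8
Weight total: 1 + 2 + 3 + 4 + 5 = 15
WMA = 325.8 / 15 = 21.72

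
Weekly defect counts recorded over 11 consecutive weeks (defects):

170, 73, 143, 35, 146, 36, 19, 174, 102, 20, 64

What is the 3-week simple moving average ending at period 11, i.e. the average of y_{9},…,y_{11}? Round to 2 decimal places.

62.00

Sum of periods 9–11: 102 + 20 + 64 = 186
Divide by 3: 186 / 3 = 62.00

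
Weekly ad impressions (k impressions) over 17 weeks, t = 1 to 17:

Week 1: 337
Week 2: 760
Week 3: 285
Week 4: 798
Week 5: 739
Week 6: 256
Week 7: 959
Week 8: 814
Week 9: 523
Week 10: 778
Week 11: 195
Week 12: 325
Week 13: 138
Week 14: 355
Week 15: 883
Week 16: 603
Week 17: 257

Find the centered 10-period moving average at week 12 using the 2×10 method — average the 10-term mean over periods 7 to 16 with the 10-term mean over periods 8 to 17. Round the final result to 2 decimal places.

522.20

Sum over 7–16: 959 + 814 + 523 + 778 + 195 + 325 + 138 + 355 + 883 + 603 = 5573
Sum over 8–17: 814 + 523 + 778 + 195 + 325 + 138 + 355 + 883 + 603 + 257 = 4871
CMA at t=12 = (5573 + 4871) / (2·10) = 10444 / 20 = 522.20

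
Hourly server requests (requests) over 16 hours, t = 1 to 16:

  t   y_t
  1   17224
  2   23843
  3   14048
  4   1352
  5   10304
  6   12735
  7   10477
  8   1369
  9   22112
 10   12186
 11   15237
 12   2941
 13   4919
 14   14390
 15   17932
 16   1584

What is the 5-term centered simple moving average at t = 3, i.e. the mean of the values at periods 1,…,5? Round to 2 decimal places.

13354.20

Sum of periods 1–5: 17224 + 23843 + 14048 + 1352 + 10304 = 66771
Divide by 5: 66771 / 5 = 13354.20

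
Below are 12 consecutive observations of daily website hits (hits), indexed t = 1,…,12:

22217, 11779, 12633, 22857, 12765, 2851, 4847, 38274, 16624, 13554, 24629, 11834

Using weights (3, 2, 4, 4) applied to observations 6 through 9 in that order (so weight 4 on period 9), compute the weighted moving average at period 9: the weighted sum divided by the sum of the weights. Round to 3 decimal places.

18295.308

Weighted sum: 3·2851 + 2·4847 + 4·38274 + 4·16624 = 8553 + 9694 + 153096 + 66496 = 237839
Weight total: 3 + 2 + 4 + 4 = 13
WMA = 237839 / 13 = 18295.308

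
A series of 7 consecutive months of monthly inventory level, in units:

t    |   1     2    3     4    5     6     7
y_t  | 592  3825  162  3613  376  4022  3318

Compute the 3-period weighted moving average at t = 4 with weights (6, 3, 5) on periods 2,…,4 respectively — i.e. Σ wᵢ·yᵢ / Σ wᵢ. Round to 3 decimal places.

Weighted sum: 6·3825 + 3·162 + 5·3613 = 22950 + 486 + 18065 = 41501
Weight total: 6 + 3 + 5 = 14
WMA = 41501 / 14 = 2964.357

2964.357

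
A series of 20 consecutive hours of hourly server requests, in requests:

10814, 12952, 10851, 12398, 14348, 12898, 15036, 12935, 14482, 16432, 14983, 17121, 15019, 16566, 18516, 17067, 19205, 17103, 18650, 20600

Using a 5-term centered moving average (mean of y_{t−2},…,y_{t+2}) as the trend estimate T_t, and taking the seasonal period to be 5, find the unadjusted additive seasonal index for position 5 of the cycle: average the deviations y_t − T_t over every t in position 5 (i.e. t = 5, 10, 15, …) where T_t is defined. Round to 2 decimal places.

1241.53

Season position 5 occurs at t = 5, 10, 15 (where T_t is defined).
t=5: T_5 = 13106.2000; y_5 − T_5 = 14348 − 13106.2000 = 1241.8000
t=10: T_10 = 15190.6000; y_10 − T_10 = 16432 − 15190.6000 = 1241.4000
t=15: T_15 = 17274.6000; y_15 − T_15 = 18516 − 17274.6000 = 1241.4000
Mean deviation: (1241.8000 + 1241.4000 + 1241.4000) / 3 = 1241.53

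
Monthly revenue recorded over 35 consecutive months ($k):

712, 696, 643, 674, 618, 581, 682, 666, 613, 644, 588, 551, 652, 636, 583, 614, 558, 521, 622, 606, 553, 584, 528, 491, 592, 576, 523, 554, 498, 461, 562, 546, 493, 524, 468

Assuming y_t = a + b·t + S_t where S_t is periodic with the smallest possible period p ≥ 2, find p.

First differences y_{t+1} − y_t: -16, -53, 31, -56, -37, 101, -16, -53, 31, -56, -37, 101, -16, -53, …
The difference pattern repeats every 6 terms and not for any smaller step, so p = 6.

6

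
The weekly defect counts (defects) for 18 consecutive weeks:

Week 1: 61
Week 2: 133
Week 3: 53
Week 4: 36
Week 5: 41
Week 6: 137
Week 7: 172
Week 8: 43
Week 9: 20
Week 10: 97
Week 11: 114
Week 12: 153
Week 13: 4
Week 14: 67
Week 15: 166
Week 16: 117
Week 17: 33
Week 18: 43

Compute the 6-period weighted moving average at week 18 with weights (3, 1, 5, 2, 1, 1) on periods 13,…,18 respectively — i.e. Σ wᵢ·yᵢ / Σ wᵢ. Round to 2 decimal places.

93.77

Weighted sum: 3·4 + 1·67 + 5·166 + 2·117 + 1·33 + 1·43 = 12 + 67 + 830 + 234 + 33 + 43 = 1219
Weight total: 3 + 1 + 5 + 2 + 1 + 1 = 13
WMA = 1219 / 13 = 93.77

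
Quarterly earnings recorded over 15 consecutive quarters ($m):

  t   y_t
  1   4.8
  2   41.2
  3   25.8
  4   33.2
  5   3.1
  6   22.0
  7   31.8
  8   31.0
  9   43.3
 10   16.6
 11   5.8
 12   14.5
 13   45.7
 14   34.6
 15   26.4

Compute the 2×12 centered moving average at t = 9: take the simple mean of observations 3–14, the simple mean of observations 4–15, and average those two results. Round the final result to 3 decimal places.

Sum over 3–14: 25.8 + 33.2 + 3.1 + 22.0 + 31.8 + 31.0 + 43.3 + 16.6 + 5.8 + 14.5 + 45.7 + 34.6 = 307.4
Sum over 4–15: 33.2 + 3.1 + 22.0 + 31.8 + 31.0 + 43.3 + 16.6 + 5.8 + 14.5 + 45.7 + 34.6 + 26.4 = 308.0
CMA at t=9 = (307.4 + 308.0) / (2·12) = 615.4 / 24 = 25.642

25.642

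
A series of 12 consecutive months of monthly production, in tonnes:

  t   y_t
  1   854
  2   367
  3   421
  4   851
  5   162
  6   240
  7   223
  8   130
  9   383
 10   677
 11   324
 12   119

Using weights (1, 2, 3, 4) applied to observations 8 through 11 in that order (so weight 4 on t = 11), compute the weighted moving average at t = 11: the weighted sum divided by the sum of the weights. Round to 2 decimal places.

Weighted sum: 1·130 + 2·383 + 3·677 + 4·324 = 130 + 766 + 2031 + 1296 = 4223
Weight total: 1 + 2 + 3 + 4 = 10
WMA = 4223 / 10 = 422.30

422.30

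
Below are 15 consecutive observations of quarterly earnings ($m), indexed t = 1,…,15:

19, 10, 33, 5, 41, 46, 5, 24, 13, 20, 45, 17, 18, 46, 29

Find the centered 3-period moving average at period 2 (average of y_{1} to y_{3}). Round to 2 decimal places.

20.67

Sum of periods 1–3: 19 + 10 + 33 = 62
Divide by 3: 62 / 3 = 20.67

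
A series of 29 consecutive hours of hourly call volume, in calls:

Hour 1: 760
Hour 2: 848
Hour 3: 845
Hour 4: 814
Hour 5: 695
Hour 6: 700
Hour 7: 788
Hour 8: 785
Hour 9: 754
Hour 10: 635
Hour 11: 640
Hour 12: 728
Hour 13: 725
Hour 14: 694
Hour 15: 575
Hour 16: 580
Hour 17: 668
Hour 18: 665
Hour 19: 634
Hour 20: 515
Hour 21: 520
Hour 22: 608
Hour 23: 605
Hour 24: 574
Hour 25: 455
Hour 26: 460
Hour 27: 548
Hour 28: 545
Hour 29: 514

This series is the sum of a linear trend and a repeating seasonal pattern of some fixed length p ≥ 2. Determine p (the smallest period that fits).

First differences y_{t+1} − y_t: 88, -3, -31, -119, 5, 88, -3, -31, -119, 5, 88, -3, …
The difference pattern repeats every 5 terms and not for any smaller step, so p = 5.

5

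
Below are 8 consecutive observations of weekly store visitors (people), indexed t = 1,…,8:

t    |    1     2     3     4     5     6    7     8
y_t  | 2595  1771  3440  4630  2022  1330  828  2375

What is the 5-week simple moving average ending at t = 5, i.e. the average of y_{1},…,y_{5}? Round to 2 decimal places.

Sum of periods 1–5: 2595 + 1771 + 3440 + 4630 + 2022 = 14458
Divide by 5: 14458 / 5 = 2891.60

2891.60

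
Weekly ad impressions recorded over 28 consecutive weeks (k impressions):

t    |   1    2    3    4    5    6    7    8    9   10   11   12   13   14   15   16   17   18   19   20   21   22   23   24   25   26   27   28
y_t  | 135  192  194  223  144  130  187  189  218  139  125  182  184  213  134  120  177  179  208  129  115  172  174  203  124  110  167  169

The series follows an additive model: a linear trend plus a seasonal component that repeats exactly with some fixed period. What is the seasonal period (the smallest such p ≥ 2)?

5

First differences y_{t+1} − y_t: 57, 2, 29, -79, -14, 57, 2, 29, -79, -14, 57, 2, …
The difference pattern repeats every 5 terms and not for any smaller step, so p = 5.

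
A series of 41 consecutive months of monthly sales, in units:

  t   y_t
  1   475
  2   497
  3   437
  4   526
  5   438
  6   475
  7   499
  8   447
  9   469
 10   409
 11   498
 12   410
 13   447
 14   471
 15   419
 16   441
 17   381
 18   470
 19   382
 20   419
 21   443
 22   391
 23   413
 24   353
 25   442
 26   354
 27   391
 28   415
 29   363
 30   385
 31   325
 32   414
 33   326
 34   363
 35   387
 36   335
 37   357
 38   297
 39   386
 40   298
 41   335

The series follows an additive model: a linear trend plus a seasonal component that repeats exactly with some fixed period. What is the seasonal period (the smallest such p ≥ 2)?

First differences y_{t+1} − y_t: 22, -60, 89, -88, 37, 24, -52, 22, -60, 89, -88, 37, 24, -52, 22, -60, …
The difference pattern repeats every 7 terms and not for any smaller step, so p = 7.

7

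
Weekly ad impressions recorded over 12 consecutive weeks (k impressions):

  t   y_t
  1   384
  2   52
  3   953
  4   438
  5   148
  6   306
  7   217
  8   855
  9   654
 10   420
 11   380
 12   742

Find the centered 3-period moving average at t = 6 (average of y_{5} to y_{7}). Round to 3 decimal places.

223.667

Sum of periods 5–7: 148 + 306 + 217 = 671
Divide by 3: 671 / 3 = 223.667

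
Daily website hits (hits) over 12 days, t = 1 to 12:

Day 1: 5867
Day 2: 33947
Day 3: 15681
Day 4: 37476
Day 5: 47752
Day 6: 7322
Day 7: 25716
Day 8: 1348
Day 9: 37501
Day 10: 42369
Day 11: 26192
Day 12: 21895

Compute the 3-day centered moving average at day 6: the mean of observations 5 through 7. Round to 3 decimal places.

Sum of periods 5–7: 47752 + 7322 + 25716 = 80790
Divide by 3: 80790 / 3 = 26930.000

26930.000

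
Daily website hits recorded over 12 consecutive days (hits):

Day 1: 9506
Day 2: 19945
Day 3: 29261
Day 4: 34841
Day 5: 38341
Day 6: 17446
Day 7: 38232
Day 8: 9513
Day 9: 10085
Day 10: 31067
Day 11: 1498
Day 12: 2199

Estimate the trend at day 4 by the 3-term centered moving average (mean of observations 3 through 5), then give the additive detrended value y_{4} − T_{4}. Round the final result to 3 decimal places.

693.333

Trend T_4 = (29261 + 34841 + 38341) / 3 = 102443/3 = 34147.66667
Detrended value: 34841 − 34147.66667 = 693.333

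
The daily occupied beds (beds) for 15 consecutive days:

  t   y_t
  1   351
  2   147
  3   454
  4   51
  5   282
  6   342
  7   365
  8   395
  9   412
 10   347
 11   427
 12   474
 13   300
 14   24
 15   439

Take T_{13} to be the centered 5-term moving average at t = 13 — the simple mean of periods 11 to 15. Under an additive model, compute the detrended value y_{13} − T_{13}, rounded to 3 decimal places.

-32.800

Trend T_13 = (427 + 474 + 300 + 24 + 439) / 5 = 1664/5 = 332.80000
Detrended value: 300 − 332.80000 = -32.800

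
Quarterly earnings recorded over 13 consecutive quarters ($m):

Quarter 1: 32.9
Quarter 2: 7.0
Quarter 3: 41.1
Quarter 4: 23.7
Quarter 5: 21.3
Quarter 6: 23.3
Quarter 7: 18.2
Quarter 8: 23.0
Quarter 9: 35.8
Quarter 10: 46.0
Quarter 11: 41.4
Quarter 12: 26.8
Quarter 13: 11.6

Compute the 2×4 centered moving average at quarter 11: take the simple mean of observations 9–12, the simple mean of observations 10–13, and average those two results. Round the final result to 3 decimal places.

Sum over 9–12: 35.8 + 46.0 + 41.4 + 26.8 = 150.0
Sum over 10–13: 46.0 + 41.4 + 26.8 + 11.6 = 125.8
CMA at t=11 = (150.0 + 125.8) / (2·4) = 275.8 / 8 = 34.475

34.475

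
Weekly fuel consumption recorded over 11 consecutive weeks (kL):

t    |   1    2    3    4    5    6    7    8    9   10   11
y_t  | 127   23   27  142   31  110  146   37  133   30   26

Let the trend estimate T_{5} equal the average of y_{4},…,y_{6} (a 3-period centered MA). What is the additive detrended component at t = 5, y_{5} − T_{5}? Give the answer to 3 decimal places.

Trend T_5 = (142 + 31 + 110) / 3 = 283/3 = 94.33333
Detrended value: 31 − 94.33333 = -63.333

-63.333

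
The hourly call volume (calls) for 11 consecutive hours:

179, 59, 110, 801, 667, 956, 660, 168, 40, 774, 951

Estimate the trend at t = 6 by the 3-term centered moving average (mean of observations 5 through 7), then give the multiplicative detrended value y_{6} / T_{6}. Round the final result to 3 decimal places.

Trend T_6 = (667 + 956 + 660) / 3 = 2283/3 = 761.00000
Ratio to trend: 956 / 761.00000 = 1.256

1.256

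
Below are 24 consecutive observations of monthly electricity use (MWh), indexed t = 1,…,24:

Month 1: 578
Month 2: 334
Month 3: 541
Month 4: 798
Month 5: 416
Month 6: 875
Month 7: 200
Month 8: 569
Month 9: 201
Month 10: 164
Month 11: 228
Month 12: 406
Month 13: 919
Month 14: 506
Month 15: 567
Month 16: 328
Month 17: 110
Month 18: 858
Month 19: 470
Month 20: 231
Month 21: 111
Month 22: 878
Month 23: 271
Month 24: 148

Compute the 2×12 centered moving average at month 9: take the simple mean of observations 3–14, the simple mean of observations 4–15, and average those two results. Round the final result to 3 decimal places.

486.333

Sum over 3–14: 541 + 798 + 416 + 875 + 200 + 569 + 201 + 164 + 228 + 406 + 919 + 506 = 5823
Sum over 4–15: 798 + 416 + 875 + 200 + 569 + 201 + 164 + 228 + 406 + 919 + 506 + 567 = 5849
CMA at t=9 = (5823 + 5849) / (2·12) = 11672 / 24 = 486.333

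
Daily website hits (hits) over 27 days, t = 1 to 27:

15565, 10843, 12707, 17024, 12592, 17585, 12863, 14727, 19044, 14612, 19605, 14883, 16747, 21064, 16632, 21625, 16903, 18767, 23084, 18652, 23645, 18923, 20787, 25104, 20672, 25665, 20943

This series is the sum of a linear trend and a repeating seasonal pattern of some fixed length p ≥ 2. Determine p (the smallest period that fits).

First differences y_{t+1} − y_t: -4722, 1864, 4317, -4432, 4993, -4722, 1864, 4317, -4432, 4993, -4722, 1864, …
The difference pattern repeats every 5 terms and not for any smaller step, so p = 5.

5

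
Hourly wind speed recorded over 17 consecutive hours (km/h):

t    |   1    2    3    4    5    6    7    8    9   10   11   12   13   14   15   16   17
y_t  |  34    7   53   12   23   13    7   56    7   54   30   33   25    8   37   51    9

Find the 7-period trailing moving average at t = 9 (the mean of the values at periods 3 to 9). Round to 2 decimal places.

24.43

Sum of periods 3–9: 53 + 12 + 23 + 13 + 7 + 56 + 7 = 171
Divide by 7: 171 / 7 = 24.43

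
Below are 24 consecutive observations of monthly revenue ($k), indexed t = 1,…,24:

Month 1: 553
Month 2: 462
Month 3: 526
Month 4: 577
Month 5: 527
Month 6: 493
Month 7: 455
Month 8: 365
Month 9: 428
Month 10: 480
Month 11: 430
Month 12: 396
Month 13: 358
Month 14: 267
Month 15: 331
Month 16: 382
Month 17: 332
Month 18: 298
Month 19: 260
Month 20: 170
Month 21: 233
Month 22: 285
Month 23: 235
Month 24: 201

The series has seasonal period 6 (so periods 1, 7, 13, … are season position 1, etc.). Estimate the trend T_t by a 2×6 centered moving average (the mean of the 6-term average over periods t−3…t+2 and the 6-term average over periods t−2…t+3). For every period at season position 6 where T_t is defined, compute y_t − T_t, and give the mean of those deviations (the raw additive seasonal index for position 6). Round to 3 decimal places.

Season position 6 occurs at t = 6, 12, 18 (where T_t is defined).
t=6: T_6 = 482.33333; y_6 − T_6 = 493 − 482.33333 = 10.66667
t=12: T_12 = 385.08333; y_12 − T_12 = 396 − 385.08333 = 10.91667
t=18: T_18 = 287.33333; y_18 − T_18 = 298 − 287.33333 = 10.66667
Mean deviation: (10.66667 + 10.91667 + 10.66667) / 3 = 10.750

10.750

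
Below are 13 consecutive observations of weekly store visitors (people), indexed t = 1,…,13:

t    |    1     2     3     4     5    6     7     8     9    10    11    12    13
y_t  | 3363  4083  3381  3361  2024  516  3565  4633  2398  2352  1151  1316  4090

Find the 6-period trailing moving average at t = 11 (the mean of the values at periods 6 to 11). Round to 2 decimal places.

Sum of periods 6–11: 516 + 3565 + 4633 + 2398 + 2352 + 1151 = 14615
Divide by 6: 14615 / 6 = 2435.83

2435.83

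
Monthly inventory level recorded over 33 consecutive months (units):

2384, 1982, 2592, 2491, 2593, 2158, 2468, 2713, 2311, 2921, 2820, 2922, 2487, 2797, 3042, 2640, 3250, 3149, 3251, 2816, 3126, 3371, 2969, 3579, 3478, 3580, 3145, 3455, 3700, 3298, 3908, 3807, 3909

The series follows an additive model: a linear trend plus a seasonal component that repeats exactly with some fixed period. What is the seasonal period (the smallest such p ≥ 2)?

First differences y_{t+1} − y_t: -402, 610, -101, 102, -435, 310, 245, -402, 610, -101, 102, -435, 310, 245, -402, 610, …
The difference pattern repeats every 7 terms and not for any smaller step, so p = 7.

7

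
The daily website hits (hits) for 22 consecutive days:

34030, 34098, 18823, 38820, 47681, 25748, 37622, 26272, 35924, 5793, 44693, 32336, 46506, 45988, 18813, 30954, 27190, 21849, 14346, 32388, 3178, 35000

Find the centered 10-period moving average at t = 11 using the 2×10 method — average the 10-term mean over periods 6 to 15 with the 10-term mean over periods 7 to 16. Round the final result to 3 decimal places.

32229.800

Sum over 6–15: 25748 + 37622 + 26272 + 35924 + 5793 + 44693 + 32336 + 46506 + 45988 + 18813 = 319695
Sum over 7–16: 37622 + 26272 + 35924 + 5793 + 44693 + 32336 + 46506 + 45988 + 18813 + 30954 = 324901
CMA at t=11 = (319695 + 324901) / (2·10) = 644596 / 20 = 32229.800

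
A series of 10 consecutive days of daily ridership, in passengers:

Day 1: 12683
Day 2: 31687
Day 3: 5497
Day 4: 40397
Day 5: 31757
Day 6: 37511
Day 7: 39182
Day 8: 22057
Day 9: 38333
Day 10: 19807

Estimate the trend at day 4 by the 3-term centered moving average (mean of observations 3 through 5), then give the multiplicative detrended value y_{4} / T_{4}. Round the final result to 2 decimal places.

Trend T_4 = (5497 + 40397 + 31757) / 3 = 77651/3 = 25883.6667
Ratio to trend: 40397 / 25883.6667 = 1.56

1.56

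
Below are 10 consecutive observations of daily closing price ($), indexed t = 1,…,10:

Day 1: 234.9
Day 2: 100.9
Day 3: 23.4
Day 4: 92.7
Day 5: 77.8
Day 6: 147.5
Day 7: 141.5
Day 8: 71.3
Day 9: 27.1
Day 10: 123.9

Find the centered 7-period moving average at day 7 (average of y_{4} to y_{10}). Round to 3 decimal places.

Sum of periods 4–10: 92.7 + 77.8 + 147.5 + 141.5 + 71.3 + 27.1 + 123.9 = 681.8
Divide by 7: 681.8 / 7 = 97.400

97.400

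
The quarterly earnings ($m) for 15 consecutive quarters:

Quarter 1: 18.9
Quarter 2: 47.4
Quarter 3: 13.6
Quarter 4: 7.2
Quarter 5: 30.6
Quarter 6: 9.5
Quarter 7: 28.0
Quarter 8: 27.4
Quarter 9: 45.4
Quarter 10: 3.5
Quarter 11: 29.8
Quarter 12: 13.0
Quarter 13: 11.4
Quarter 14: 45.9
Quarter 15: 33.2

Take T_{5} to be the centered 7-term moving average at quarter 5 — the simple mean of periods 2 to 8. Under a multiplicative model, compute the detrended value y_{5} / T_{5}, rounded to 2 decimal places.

Trend T_5 = (47.4 + 13.6 + 7.2 + 30.6 + 9.5 + 28.0 + 27.4) / 7 = 163.7/7 = 23.3857
Ratio to trend: 30.6 / 23.3857 = 1.31

1.31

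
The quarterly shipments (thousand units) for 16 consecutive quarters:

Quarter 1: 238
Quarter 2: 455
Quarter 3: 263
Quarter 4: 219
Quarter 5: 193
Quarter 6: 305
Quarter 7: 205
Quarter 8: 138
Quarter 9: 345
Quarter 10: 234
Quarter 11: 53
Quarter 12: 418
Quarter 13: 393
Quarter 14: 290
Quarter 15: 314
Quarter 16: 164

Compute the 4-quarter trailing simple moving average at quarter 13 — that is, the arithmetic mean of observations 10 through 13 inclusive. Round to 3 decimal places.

274.500

Sum of periods 10–13: 234 + 53 + 418 + 393 = 1098
Divide by 4: 1098 / 4 = 274.500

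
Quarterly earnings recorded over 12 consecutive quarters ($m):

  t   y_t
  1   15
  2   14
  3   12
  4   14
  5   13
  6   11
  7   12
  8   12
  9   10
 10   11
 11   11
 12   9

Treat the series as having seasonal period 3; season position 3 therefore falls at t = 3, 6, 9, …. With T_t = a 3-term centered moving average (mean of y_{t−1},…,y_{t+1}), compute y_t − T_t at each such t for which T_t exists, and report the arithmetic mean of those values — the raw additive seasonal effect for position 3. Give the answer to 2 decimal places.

-1.11

Season position 3 occurs at t = 3, 6, 9 (where T_t is defined).
t=3: T_3 = 13.3333; y_3 − T_3 = 12 − 13.3333 = -1.3333
t=6: T_6 = 12.0000; y_6 − T_6 = 11 − 12.0000 = -1.0000
t=9: T_9 = 11.0000; y_9 − T_9 = 10 − 11.0000 = -1.0000
Mean deviation: (-1.3333 + -1.0000 + -1.0000) / 3 = -1.11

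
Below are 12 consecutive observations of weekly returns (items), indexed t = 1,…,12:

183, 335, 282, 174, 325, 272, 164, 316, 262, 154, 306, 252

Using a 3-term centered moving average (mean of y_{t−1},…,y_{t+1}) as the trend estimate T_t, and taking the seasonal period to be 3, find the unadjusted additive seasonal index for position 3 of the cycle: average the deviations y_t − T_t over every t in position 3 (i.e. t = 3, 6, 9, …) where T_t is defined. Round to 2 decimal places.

Season position 3 occurs at t = 3, 6, 9 (where T_t is defined).
t=3: T_3 = 263.6667; y_3 − T_3 = 282 − 263.6667 = 18.3333
t=6: T_6 = 253.6667; y_6 − T_6 = 272 − 253.6667 = 18.3333
t=9: T_9 = 244.0000; y_9 − T_9 = 262 − 244.0000 = 18.0000
Mean deviation: (18.3333 + 18.3333 + 18.0000) / 3 = 18.22

18.22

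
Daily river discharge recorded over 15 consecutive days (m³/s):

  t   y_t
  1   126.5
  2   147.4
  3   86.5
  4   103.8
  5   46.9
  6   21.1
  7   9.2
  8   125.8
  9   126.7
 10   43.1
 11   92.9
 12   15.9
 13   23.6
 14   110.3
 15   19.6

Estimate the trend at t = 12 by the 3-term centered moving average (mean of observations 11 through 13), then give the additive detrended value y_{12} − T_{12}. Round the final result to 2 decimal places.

-28.23

Trend T_12 = (92.9 + 15.9 + 23.6) / 3 = 132.4/3 = 44.1333
Detrended value: 15.9 − 44.1333 = -28.23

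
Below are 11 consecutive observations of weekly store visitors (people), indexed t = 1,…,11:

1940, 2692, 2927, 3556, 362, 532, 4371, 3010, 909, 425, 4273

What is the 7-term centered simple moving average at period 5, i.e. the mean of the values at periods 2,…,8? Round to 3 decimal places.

Sum of periods 2–8: 2692 + 2927 + 3556 + 362 + 532 + 4371 + 3010 = 17450
Divide by 7: 17450 / 7 = 2492.857

2492.857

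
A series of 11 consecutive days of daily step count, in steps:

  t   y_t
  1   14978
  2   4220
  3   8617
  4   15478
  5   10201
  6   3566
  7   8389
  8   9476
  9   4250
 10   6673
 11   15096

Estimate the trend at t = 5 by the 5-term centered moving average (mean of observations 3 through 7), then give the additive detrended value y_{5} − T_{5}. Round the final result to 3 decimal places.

950.800

Trend T_5 = (8617 + 15478 + 10201 + 3566 + 8389) / 5 = 46251/5 = 9250.20000
Detrended value: 10201 − 9250.20000 = 950.800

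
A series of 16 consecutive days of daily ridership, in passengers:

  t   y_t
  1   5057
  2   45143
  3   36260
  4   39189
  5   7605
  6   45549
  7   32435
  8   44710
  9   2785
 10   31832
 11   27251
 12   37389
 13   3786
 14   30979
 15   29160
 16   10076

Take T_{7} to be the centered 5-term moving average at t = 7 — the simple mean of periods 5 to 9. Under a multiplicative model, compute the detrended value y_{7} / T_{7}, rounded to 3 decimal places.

Trend T_7 = (7605 + 45549 + 32435 + 44710 + 2785) / 5 = 133084/5 = 26616.80000
Ratio to trend: 32435 / 26616.80000 = 1.219

1.219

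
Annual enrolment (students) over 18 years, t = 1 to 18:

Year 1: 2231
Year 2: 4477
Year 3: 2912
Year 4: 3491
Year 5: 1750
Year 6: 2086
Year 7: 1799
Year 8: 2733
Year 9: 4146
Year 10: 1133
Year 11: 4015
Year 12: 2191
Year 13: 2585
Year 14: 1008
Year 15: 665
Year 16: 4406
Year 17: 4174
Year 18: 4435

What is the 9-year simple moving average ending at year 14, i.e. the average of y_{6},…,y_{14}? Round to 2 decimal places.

2410.67

Sum of periods 6–14: 2086 + 1799 + 2733 + 4146 + 1133 + 4015 + 2191 + 2585 + 1008 = 21696
Divide by 9: 21696 / 9 = 2410.67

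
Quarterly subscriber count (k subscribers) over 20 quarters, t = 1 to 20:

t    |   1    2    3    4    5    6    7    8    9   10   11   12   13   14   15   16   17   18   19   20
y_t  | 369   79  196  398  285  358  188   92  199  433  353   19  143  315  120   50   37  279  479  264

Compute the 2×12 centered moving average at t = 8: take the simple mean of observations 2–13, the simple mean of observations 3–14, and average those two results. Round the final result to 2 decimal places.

Sum over 2–13: 79 + 196 + 398 + 285 + 358 + 188 + 92 + 199 + 433 + 353 + 19 + 143 = 2743
Sum over 3–14: 196 + 398 + 285 + 358 + 188 + 92 + 199 + 433 + 353 + 19 + 143 + 315 = 2979
CMA at t=8 = (2743 + 2979) / (2·12) = 5722 / 24 = 238.42

238.42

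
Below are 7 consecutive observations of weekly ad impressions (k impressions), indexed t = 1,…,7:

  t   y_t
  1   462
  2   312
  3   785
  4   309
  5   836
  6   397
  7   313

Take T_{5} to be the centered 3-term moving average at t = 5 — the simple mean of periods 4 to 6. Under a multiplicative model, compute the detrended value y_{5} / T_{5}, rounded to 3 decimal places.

Trend T_5 = (309 + 836 + 397) / 3 = 1542/3 = 514.00000
Ratio to trend: 836 / 514.00000 = 1.626

1.626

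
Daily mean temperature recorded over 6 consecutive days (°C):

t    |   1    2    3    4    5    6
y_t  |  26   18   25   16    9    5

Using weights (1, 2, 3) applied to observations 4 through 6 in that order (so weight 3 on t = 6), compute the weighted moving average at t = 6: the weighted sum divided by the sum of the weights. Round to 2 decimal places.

8.17

Weighted sum: 1·16 + 2·9 + 3·5 = 16 + 18 + 15 = 49
Weight total: 1 + 2 + 3 = 6
WMA = 49 / 6 = 8.17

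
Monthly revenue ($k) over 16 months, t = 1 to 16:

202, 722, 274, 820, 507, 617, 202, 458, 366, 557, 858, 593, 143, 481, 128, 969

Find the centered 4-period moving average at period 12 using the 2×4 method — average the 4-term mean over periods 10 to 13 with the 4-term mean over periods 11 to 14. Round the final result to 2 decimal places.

Sum over 10–13: 557 + 858 + 593 + 143 = 2151
Sum over 11–14: 858 + 593 + 143 + 481 = 2075
CMA at t=12 = (2151 + 2075) / (2·4) = 4226 / 8 = 528.25

528.25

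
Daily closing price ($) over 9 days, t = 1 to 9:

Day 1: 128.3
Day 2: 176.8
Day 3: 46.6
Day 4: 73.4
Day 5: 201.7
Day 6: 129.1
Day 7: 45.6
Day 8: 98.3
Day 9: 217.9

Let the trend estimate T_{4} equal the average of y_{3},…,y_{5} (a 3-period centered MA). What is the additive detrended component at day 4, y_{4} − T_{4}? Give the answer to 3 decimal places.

Trend T_4 = (46.6 + 73.4 + 201.7) / 3 = 321.7/3 = 107.23333
Detrended value: 73.4 − 107.23333 = -33.833

-33.833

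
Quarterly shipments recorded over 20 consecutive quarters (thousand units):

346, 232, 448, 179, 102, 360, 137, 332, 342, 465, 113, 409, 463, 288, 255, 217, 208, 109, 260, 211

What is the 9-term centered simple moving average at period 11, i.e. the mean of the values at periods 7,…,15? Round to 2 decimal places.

Sum of periods 7–15: 137 + 332 + 342 + 465 + 113 + 409 + 463 + 288 + 255 = 2804
Divide by 9: 2804 / 9 = 311.56

311.56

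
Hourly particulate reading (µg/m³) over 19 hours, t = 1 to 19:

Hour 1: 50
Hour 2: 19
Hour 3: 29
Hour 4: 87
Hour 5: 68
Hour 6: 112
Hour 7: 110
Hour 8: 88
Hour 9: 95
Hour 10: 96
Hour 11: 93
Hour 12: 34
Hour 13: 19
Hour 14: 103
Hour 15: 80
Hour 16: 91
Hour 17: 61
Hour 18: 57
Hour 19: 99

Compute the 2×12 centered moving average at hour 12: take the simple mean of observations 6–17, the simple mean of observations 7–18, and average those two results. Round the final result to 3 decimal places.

79.542

Sum over 6–17: 112 + 110 + 88 + 95 + 96 + 93 + 34 + 19 + 103 + 80 + 91 + 61 = 982
Sum over 7–18: 110 + 88 + 95 + 96 + 93 + 34 + 19 + 103 + 80 + 91 + 61 + 57 = 927
CMA at t=12 = (982 + 927) / (2·12) = 1909 / 24 = 79.542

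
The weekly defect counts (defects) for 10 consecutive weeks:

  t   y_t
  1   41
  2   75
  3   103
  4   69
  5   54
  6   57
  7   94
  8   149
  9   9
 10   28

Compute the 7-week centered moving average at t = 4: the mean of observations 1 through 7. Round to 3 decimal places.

Sum of periods 1–7: 41 + 75 + 103 + 69 + 54 + 57 + 94 = 493
Divide by 7: 493 / 7 = 70.429

70.429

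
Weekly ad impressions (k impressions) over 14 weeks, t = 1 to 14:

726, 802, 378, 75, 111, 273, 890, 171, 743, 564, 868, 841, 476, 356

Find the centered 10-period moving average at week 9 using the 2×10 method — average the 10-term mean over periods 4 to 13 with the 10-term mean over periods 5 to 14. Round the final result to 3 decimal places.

515.250

Sum over 4–13: 75 + 111 + 273 + 890 + 171 + 743 + 564 + 868 + 841 + 476 = 5012
Sum over 5–14: 111 + 273 + 890 + 171 + 743 + 564 + 868 + 841 + 476 + 356 = 5293
CMA at t=9 = (5012 + 5293) / (2·10) = 10305 / 20 = 515.250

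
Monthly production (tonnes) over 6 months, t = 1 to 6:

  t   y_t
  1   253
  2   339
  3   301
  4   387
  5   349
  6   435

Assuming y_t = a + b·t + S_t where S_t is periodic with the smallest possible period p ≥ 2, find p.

First differences y_{t+1} − y_t: 86, -38, 86, -38, 86, …
The difference pattern repeats every 2 terms and not for any smaller step, so p = 2.

2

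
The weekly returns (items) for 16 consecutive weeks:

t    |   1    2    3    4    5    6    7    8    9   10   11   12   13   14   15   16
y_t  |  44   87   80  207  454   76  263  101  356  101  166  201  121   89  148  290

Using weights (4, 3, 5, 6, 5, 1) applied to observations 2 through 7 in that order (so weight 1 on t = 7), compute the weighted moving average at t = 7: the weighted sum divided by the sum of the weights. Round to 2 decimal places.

207.92

Weighted sum: 4·87 + 3·80 + 5·207 + 6·454 + 5·76 + 1·263 = 348 + 240 + 1035 + 2724 + 380 + 263 = 4990
Weight total: 4 + 3 + 5 + 6 + 5 + 1 = 24
WMA = 4990 / 24 = 207.92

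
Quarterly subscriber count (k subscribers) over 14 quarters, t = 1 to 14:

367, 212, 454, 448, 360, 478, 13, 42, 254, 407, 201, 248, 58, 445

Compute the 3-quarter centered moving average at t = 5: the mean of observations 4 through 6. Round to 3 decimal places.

428.667

Sum of periods 4–6: 448 + 360 + 478 = 1286
Divide by 3: 1286 / 3 = 428.667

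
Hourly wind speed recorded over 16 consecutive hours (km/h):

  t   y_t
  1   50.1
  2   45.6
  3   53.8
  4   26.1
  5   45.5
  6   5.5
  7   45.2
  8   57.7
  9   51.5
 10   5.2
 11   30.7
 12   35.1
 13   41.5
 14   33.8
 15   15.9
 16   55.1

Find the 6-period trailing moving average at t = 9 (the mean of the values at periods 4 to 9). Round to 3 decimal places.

38.583

Sum of periods 4–9: 26.1 + 45.5 + 5.5 + 45.2 + 57.7 + 51.5 = 231.5
Divide by 6: 231.5 / 6 = 38.583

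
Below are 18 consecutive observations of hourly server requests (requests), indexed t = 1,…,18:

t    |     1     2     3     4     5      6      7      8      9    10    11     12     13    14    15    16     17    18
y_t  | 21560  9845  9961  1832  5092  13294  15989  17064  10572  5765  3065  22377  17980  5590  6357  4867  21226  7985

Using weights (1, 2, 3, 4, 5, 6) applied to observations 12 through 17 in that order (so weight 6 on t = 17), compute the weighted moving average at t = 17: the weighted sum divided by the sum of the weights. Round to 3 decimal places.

Weighted sum: 1·22377 + 2·17980 + 3·5590 + 4·6357 + 5·4867 + 6·21226 = 22377 + 35960 + 16770 + 25428 + 24335 + 127356 = 252226
Weight total: 1 + 2 + 3 + 4 + 5 + 6 = 21
WMA = 252226 / 21 = 12010.762

12010.762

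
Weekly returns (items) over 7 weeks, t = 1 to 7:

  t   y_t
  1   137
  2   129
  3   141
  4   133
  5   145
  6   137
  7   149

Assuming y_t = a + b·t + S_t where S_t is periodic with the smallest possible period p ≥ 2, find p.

First differences y_{t+1} − y_t: -8, 12, -8, 12, -8, 12, …
The difference pattern repeats every 2 terms and not for any smaller step, so p = 2.

2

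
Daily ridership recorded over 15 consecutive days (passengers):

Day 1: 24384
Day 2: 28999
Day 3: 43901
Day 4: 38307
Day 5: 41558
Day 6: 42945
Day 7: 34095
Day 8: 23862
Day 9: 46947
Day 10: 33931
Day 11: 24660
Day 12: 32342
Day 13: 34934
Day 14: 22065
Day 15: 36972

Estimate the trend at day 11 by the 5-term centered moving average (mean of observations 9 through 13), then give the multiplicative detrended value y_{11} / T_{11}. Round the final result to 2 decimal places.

0.71

Trend T_11 = (46947 + 33931 + 24660 + 32342 + 34934) / 5 = 172814/5 = 34562.8000
Ratio to trend: 24660 / 34562.8000 = 0.71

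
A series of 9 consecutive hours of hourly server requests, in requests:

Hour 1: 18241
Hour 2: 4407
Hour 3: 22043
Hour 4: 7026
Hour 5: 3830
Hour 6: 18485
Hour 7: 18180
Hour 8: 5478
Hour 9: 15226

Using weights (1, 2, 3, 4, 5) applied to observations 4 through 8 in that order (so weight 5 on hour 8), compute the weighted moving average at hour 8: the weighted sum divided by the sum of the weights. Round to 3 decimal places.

11350.067

Weighted sum: 1·7026 + 2·3830 + 3·18485 + 4·18180 + 5·5478 = 7026 + 7660 + 55455 + 72720 + 27390 = 170251
Weight total: 1 + 2 + 3 + 4 + 5 = 15
WMA = 170251 / 15 = 11350.067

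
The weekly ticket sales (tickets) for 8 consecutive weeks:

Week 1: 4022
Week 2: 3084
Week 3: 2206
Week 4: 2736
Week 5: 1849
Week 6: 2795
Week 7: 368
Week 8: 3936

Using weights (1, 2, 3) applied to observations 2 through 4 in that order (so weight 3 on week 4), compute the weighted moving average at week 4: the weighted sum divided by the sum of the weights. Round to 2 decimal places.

2617.33

Weighted sum: 1·3084 + 2·2206 + 3·2736 = 3084 + 4412 + 8208 = 15704
Weight total: 1 + 2 + 3 = 6
WMA = 15704 / 6 = 2617.33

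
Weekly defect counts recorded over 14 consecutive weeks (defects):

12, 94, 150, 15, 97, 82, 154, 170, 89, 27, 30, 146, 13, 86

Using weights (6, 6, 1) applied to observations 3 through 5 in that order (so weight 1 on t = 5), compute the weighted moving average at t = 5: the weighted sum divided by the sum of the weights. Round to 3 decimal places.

83.615

Weighted sum: 6·150 + 6·15 + 1·97 = 900 + 90 + 97 = 1087
Weight total: 6 + 6 + 1 = 13
WMA = 1087 / 13 = 83.615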